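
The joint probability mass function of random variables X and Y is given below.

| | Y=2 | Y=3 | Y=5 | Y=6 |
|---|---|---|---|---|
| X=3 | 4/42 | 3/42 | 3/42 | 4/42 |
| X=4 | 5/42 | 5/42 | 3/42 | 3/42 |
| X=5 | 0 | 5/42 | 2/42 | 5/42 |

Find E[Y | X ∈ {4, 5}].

113/28

P(X ∈ {4, 5}) = 2/3.
Σ Y·P over the event = 2·(5/42) + 3·(5/42) + 5·(3/42) + 6·(3/42) + 3·(5/42) + 5·(2/42) + 6·(5/42) = 113/42.
E[Y | X ∈ {4, 5}] = (113/42) / (2/3) = 113/28.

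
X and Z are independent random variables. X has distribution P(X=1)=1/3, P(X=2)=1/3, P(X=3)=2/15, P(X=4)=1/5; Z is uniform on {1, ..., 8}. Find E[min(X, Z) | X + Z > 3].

44/21

P(X + Z > 3) = 7/8.
Summing min(X,Z)·P(x,y) over outcomes with X + Z > 3 gives 11/6.
E[min(X, Z) | X + Z > 3] = (11/6) / (7/8) = 44/21.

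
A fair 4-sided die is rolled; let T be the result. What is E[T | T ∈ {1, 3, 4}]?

8/3

P(T ∈ {1, 3, 4}) = 3/4.
Σ over the event: 1·1/4 + 3·1/4 + 4·1/4 = 2.
E[T | T ∈ {1, 3, 4}] = (2) / (3/4) = 8/3.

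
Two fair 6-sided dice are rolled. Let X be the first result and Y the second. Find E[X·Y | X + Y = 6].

7

Outcomes with X + Y = 6: (1,5), (2,4), (3,3), (4,2), (5,1), each with probability 1/36.
E[X·Y | X + Y = 6] = (5 + 8 + 9 + 8 + 5) / 5 = 7.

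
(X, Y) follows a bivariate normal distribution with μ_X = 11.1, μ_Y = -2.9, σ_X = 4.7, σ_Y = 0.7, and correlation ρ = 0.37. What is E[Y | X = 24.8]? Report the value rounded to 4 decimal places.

E[Y | X=x] = μ_Y + ρ(σ_Y/σ_X)(x − μ_X) for jointly normal variables.
E[Y | X=24.8] = -2.9 + (0.37)·(0.7/4.7)·(24.8 − (11.1)) = -2.9 + (0.055106)·(13.7) = -2.1450.

-2.1450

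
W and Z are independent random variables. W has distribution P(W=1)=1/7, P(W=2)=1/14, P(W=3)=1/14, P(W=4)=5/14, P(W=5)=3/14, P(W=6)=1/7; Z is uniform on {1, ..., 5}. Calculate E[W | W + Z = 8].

P(W + Z = 8) = 11/70.
Summing W·P(x,y) over outcomes with W + Z = 8 gives 5/7.
E[W | W + Z = 8] = (5/7) / (11/70) = 50/11.

50/11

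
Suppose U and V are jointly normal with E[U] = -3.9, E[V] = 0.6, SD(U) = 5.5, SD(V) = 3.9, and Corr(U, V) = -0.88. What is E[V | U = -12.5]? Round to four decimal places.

5.9664

E[V | U=x] = μ_V + ρ(σ_V/σ_U)(x − μ_U) for jointly normal variables.
E[V | U=-12.5] = 0.6 + (-0.88)·(3.9/5.5)·(-12.5 − (-3.9)) = 0.6 + (-0.624)·(-8.6) = 5.9664.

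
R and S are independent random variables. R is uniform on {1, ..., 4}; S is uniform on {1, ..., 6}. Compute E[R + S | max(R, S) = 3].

24/5

Outcomes with max(R, S) = 3: (1,3), (2,3), (3,1), (3,2), (3,3), each with probability 1/24.
E[R + S | max(R, S) = 3] = (4 + 5 + 4 + 5 + 6) / 5 = 24/5.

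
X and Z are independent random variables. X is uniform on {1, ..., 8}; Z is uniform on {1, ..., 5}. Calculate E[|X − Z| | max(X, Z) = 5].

Outcomes with max(X, Z) = 5: (1,5), (2,5), (3,5), (4,5), (5,1), (5,2), (5,3), (5,4), (5,5), each with probability 1/40.
E[|X − Z| | max(X, Z) = 5] = (4 + 3 + 2 + 1 + 4 + 3 + 2 + 1 + 0) / 9 = 20/9.

20/9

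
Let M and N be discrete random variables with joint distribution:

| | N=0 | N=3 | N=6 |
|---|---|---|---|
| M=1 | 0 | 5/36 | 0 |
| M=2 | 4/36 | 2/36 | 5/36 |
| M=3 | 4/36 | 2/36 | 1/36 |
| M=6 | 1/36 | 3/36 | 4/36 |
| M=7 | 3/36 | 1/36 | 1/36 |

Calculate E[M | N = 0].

P(N = 0) = 1/3.
Summing M·P(M=x,N=y) over the conditioning event gives 47/36.
E[M | N = 0] = (47/36) / (1/3) = 47/12.

47/12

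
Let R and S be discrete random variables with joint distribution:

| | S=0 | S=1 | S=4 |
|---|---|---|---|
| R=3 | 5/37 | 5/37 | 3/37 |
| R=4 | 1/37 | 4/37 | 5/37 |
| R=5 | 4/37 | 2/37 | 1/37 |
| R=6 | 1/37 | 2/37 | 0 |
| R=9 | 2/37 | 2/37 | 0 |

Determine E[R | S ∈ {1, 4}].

35/8

P(S ∈ {1, 4}) = 24/37.
Σ R·P over the event = 3·(5/37) + 3·(3/37) + 4·(4/37) + 4·(5/37) + 5·(2/37) + 5·(1/37) + 6·(2/37) + 9·(2/37) = 105/37.
E[R | S ∈ {1, 4}] = (105/37) / (24/37) = 35/8.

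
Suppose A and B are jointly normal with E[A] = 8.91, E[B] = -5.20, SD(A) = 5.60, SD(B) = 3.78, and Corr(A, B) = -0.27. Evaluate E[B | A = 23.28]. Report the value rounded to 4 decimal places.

-7.8189

For a bivariate normal, E[B | A=x] = μ_B + ρ·(σ_B/σ_A)·(x − μ_A).
E[B | A=23.28] = -5.20 + (-0.27)·(3.78/5.60)·(23.28 − (8.91)) = -5.20 + (-0.18225)·(14.37) = -7.8189.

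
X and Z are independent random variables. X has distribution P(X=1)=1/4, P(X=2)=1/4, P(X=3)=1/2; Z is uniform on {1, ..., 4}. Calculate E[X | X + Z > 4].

P(X + Z > 4) = 9/16.
Summing X·P(x,y) over outcomes with X + Z > 4 gives 23/16.
E[X | X + Z > 4] = (23/16) / (9/16) = 23/9.

23/9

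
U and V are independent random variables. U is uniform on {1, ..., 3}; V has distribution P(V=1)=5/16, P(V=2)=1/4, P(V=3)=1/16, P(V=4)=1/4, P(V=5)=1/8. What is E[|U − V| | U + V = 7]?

5/3

P(U + V = 7) = 1/8.
Summing |U−V|·P(x,y) over outcomes with U + V = 7 gives 5/24.
E[|U − V| | U + V = 7] = (5/24) / (1/8) = 5/3.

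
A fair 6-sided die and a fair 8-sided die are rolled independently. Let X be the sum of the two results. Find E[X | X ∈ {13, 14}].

40/3

P(X ∈ {13, 14}) = 1/16.
Σ over the event: 13·1/24 + 14·1/48 = 5/6.
E[X | X ∈ {13, 14}] = (5/6) / (1/16) = 40/3.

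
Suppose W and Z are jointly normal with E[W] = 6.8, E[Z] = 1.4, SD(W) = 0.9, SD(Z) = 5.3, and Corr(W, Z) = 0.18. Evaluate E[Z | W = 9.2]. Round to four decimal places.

For a bivariate normal, E[Z | W=x] = μ_Z + ρ·(σ_Z/σ_W)·(x − μ_W).
E[Z | W=9.2] = 1.4 + (0.18)·(5.3/0.9)·(9.2 − (6.8)) = 1.4 + (1.06)·(2.4) = 3.9440.

3.9440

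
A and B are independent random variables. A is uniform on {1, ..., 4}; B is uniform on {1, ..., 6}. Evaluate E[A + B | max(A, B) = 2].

10/3

Outcomes with max(A, B) = 2: (1,2), (2,1), (2,2), each with probability 1/24.
E[A + B | max(A, B) = 2] = (3 + 3 + 4) / 3 = 10/3.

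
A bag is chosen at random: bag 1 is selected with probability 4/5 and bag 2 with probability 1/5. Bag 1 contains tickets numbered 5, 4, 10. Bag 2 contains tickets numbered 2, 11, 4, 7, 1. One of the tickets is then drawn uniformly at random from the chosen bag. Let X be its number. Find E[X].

91/15

E[X | bag 1] = (5+4+10)/3 = 19/3.
E[X | bag 2] = (2+11+4+7+1)/5 = 5.
By the law of total expectation,
E[X] = (4/5)·(19/3) + (1/5)·(5) = 91/15.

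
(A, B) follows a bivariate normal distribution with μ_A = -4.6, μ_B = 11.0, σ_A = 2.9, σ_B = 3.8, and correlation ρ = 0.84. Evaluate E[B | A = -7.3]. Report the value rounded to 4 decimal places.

For a bivariate normal, E[B | A=x] = μ_B + ρ·(σ_B/σ_A)·(x − μ_A).
E[B | A=-7.3] = 11.0 + (0.84)·(3.8/2.9)·(-7.3 − (-4.6)) = 11.0 + (1.1007)·(-2.7) = 8.0281.

8.0281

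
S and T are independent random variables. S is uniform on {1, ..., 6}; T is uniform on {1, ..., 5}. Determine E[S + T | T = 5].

P(T = 5) = 1/5.
Summing (S+T)·P(x,y) over outcomes with T = 5 gives 17/10.
E[S + T | T = 5] = (17/10) / (1/5) = 17/2.

17/2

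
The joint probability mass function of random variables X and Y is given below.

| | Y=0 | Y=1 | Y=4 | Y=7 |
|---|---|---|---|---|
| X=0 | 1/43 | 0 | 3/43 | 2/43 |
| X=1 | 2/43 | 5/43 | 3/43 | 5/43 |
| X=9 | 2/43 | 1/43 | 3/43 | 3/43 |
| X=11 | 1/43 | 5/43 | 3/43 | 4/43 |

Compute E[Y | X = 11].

45/13

P(X = 11) = 13/43.
Σ Y·P over the event = 0·(1/43) + 1·(5/43) + 4·(3/43) + 7·(4/43) = 45/43.
E[Y | X = 11] = (45/43) / (13/43) = 45/13.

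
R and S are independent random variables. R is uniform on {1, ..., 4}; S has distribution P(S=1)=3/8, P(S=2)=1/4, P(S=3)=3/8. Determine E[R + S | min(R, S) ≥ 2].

P(min(R, S) ≥ 2) = 15/32.
Summing (R+S)·P(x,y) over outcomes with min(R, S) ≥ 2 gives 21/8.
E[R + S | min(R, S) ≥ 2] = (21/8) / (15/32) = 28/5.

28/5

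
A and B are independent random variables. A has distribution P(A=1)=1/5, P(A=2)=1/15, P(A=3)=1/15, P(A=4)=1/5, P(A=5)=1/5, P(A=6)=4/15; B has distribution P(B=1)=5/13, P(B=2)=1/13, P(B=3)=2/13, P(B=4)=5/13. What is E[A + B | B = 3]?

P(B = 3) = 2/13.
Summing (A+B)·P(x,y) over outcomes with B = 3 gives 16/15.
E[A + B | B = 3] = (16/15) / (2/13) = 104/15.

104/15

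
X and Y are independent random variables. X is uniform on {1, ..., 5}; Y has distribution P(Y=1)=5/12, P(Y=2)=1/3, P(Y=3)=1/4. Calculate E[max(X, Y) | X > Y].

P(X > Y) = 19/30.
Summing max(X,Y)·P(x,y) over outcomes with X > Y gives 29/12.
E[max(X, Y) | X > Y] = (29/12) / (19/30) = 145/38.

145/38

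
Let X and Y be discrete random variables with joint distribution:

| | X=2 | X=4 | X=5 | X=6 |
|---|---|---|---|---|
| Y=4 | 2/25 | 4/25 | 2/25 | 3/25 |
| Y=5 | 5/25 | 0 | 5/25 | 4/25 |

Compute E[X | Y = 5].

59/14

P(Y = 5) = 14/25.
Σ X·P over the event = 2·(5/25) + 5·(5/25) + 6·(4/25) = 59/25.
E[X | Y = 5] = (59/25) / (14/25) = 59/14.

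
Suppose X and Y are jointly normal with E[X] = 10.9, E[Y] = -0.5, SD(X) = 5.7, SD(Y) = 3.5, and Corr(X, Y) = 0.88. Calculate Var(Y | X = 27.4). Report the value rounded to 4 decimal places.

2.7636

The conditional variance in a bivariate normal is σ_Y²(1 − ρ²), independent of x.
Var(Y | X=27.4) = (3.5)²·(1 − (0.88)²) = 12.25·0.2256 = 2.7636.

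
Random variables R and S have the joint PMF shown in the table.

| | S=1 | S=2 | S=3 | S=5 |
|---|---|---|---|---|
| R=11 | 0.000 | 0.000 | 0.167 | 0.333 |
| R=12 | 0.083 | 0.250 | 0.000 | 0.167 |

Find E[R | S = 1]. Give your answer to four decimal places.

P(S = 1) = 0.083.
Σ R·P over the event = 12·(0.083) = 0.996.
E[R | S = 1] = (0.996) / (0.083) = 12.0000.

12.0000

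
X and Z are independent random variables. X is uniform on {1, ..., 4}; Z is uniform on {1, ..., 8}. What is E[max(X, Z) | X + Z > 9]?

22/3

Outcomes with X + Z > 9: (2,8), (3,7), (3,8), (4,6), (4,7), (4,8), each with probability 1/32.
E[max(X, Z) | X + Z > 9] = (8 + 7 + 8 + 6 + 7 + 8) / 6 = 22/3.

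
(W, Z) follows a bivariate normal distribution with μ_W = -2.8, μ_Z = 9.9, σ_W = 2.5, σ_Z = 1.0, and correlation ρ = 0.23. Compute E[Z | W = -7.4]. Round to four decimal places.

9.4768

For a bivariate normal, E[Z | W=x] = μ_Z + ρ·(σ_Z/σ_W)·(x − μ_W).
E[Z | W=-7.4] = 9.9 + (0.23)·(1.0/2.5)·(-7.4 − (-2.8)) = 9.9 + (0.092)·(-4.6) = 9.4768.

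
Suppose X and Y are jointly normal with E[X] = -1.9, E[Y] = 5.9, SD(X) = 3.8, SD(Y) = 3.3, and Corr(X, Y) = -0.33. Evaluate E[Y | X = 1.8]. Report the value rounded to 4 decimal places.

For a bivariate normal, E[Y | X=x] = μ_Y + ρ·(σ_Y/σ_X)·(x − μ_X).
E[Y | X=1.8] = 5.9 + (-0.33)·(3.3/3.8)·(1.8 − (-1.9)) = 5.9 + (-0.28658)·(3.7) = 4.8397.

4.8397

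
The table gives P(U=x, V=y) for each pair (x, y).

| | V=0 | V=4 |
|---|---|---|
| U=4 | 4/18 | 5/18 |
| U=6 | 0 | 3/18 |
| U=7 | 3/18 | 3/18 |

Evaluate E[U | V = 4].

59/11

P(V = 4) = 11/18.
Σ U·P over the event = 4·(5/18) + 6·(3/18) + 7·(3/18) = 59/18.
E[U | V = 4] = (59/18) / (11/18) = 59/11.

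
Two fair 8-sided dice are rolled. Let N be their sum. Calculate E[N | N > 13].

44/3

P(N > 13) = 3/32.
Σ over the event: 14·3/64 + 15·1/32 + 16·1/64 = 11/8.
E[N | N > 13] = (11/8) / (3/32) = 44/3.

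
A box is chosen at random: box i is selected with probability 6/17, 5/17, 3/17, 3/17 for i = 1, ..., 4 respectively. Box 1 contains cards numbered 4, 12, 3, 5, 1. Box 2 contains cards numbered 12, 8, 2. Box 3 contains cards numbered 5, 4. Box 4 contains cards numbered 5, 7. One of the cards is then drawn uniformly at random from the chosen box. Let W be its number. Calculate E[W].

589/102

E[W | box 1] = (4+12+3+5+1)/5 = 5.
E[W | box 2] = (12+8+2)/3 = 22/3.
E[W | box 3] = (5+4)/2 = 9/2.
E[W | box 4] = (5+7)/2 = 6.
E[W] = (6/17)·(5) + (5/17)·(22/3) + (3/17)·(9/2) + (3/17)·(6) = 589/102.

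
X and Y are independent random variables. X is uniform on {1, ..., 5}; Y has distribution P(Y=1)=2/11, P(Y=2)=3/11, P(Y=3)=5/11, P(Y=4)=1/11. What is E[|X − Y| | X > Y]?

P(X > Y) = 28/55.
Summing |X−Y|·P(x,y) over outcomes with X > Y gives 54/55.
E[|X − Y| | X > Y] = (54/55) / (28/55) = 27/14.

27/14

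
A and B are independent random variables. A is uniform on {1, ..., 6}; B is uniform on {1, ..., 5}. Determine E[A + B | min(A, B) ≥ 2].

15/2

P(min(A, B) ≥ 2) = 2/3.
Summing (A+B)·P(x,y) over outcomes with min(A, B) ≥ 2 gives 5.
E[A + B | min(A, B) ≥ 2] = (5) / (2/3) = 15/2.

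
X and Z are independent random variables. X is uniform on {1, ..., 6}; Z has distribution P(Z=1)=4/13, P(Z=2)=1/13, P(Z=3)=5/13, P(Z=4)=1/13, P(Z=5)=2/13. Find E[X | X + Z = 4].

19/10

P(X + Z = 4) = 5/39.
Summing X·P(x,y) over outcomes with X + Z = 4 gives 19/78.
E[X | X + Z = 4] = (19/78) / (5/39) = 19/10.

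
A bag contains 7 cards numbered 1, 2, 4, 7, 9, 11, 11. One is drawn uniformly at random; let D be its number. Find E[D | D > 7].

31/3

P(D > 7) = 3/7.
Σ over the event: 9·1/7 + 11·2/7 = 31/7.
E[D | D > 7] = (31/7) / (3/7) = 31/3.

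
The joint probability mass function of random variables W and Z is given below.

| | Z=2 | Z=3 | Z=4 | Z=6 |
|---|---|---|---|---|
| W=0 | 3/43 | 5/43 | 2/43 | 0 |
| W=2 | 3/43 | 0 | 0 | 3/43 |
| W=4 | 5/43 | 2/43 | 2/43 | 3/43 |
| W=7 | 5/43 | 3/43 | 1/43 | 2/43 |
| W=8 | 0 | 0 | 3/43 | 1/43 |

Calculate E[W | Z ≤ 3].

45/13

P(Z ≤ 3) = 26/43.
Σ W·P over the event = 0·(3/43) + 0·(5/43) + 2·(3/43) + 4·(5/43) + 4·(2/43) + 7·(5/43) + 7·(3/43) = 90/43.
E[W | Z ≤ 3] = (90/43) / (26/43) = 45/13.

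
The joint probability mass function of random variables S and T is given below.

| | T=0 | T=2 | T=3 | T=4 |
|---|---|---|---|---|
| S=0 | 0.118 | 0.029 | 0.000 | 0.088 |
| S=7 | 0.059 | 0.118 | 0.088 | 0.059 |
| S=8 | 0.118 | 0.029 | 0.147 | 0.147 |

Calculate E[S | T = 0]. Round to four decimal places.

P(T = 0) = 0.295.
Σ S·P over the event = 0·(0.118) + 7·(0.059) + 8·(0.118) = 1.357.
E[S | T = 0] = (1.357) / (0.295) = 4.6000.

4.6000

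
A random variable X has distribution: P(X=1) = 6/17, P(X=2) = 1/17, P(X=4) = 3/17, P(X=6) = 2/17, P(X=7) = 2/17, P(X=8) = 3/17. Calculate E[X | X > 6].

38/5

P(X > 6) = 5/17.
Σ over the event: 7·2/17 + 8·3/17 = 38/17.
E[X | X > 6] = (38/17) / (5/17) = 38/5.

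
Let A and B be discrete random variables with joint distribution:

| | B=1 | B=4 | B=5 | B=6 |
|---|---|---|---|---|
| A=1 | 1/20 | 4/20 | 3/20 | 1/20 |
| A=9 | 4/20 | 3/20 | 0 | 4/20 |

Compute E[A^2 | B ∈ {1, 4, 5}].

115/3

P(B ∈ {1, 4, 5}) = 3/4.
Summing A^2·P(A=x,B=y) over the conditioning event gives 115/4.
E[A^2 | B ∈ {1, 4, 5}] = (115/4) / (3/4) = 115/3.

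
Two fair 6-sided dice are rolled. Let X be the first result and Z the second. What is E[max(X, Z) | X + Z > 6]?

113/21

P(X + Z > 6) = 7/12.
Summing max(X,Z)·P(x,y) over outcomes with X + Z > 6 gives 113/36.
E[max(X, Z) | X + Z > 6] = (113/36) / (7/12) = 113/21.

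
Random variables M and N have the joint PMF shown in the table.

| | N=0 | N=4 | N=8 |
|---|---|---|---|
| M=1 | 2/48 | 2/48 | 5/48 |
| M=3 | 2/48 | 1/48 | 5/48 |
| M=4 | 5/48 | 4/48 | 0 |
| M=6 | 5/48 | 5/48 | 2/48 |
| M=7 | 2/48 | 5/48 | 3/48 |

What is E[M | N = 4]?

86/17

P(N = 4) = 17/48.
Σ M·P over the event = 1·(2/48) + 3·(1/48) + 4·(4/48) + 6·(5/48) + 7·(5/48) = 43/24.
E[M | N = 4] = (43/24) / (17/48) = 86/17.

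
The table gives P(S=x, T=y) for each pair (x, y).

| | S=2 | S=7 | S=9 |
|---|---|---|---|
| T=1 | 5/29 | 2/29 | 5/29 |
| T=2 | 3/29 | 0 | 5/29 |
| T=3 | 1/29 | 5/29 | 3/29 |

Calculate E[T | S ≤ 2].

14/9

P(S ≤ 2) = 9/29.
Σ T·P over the event = 1·(5/29) + 2·(3/29) + 3·(1/29) = 14/29.
E[T | S ≤ 2] = (14/29) / (9/29) = 14/9.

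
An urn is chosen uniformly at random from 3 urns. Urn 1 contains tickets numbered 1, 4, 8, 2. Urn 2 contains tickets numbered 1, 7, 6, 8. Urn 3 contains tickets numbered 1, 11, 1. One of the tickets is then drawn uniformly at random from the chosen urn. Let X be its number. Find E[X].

E[X | urn 1] = (1+4+8+2)/4 = 15/4.
E[X | urn 2] = (1+7+6+8)/4 = 11/2.
E[X | urn 3] = (1+11+1)/3 = 13/3.
By the law of total expectation,
E[X] = (1/3)·(15/4) + (1/3)·(11/2) + (1/3)·(13/3) = 163/36.

163/36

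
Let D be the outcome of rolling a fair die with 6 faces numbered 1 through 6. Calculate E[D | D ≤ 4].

Given D ≤ 4, D is equally likely to be any of {1, 2, 3, 4}.
E[D | D ≤ 4] = (1 + 2 + 3 + 4) / 4 = 5/2.

5/2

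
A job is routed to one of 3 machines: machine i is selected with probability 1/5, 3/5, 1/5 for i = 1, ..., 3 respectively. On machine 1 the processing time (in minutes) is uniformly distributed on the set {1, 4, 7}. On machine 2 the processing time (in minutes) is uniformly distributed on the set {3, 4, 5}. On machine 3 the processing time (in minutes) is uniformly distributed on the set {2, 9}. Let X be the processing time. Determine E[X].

43/10

E[X | machine 1] = (1+4+7)/3 = 4.
E[X | machine 2] = (3+4+5)/3 = 4.
E[X | machine 3] = (2+9)/2 = 11/2.
E[X] = (1/5)·(4) + (3/5)·(4) + (1/5)·(11/2) = 43/10.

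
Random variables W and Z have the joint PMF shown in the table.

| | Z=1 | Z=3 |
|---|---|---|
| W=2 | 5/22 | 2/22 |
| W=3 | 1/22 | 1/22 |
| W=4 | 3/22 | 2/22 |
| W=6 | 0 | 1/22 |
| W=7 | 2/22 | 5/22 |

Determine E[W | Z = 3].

56/11

P(Z = 3) = 1/2.
Σ W·P over the event = 2·(2/22) + 3·(1/22) + 4·(2/22) + 6·(1/22) + 7·(5/22) = 28/11.
E[W | Z = 3] = (28/11) / (1/2) = 56/11.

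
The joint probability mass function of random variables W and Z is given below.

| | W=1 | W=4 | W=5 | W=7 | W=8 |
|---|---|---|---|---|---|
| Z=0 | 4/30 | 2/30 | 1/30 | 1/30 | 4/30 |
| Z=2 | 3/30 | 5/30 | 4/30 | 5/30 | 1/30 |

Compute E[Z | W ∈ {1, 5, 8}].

16/17

P(W ∈ {1, 5, 8}) = 17/30.
Σ Z·P over the event = 0·(4/30) + 2·(3/30) + 0·(1/30) + 2·(4/30) + 0·(4/30) + 2·(1/30) = 8/15.
E[Z | W ∈ {1, 5, 8}] = (8/15) / (17/30) = 16/17.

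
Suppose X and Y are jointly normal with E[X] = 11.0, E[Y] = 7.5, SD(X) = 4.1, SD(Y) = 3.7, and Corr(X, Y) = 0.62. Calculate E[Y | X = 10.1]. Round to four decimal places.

For a bivariate normal, E[Y | X=x] = μ_Y + ρ·(σ_Y/σ_X)·(x − μ_X).
E[Y | X=10.1] = 7.5 + (0.62)·(3.7/4.1)·(10.1 − (11.0)) = 7.5 + (0.55951)·(-0.9) = 6.9964.

6.9964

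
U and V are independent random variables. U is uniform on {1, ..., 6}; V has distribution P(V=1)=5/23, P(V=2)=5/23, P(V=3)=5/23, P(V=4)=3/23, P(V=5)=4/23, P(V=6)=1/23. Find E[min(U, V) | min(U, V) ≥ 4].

P(min(U, V) ≥ 4) = 4/23.
Summing min(U,V)·P(x,y) over outcomes with min(U, V) ≥ 4 gives 107/138.
E[min(U, V) | min(U, V) ≥ 4] = (107/138) / (4/23) = 107/24.

107/24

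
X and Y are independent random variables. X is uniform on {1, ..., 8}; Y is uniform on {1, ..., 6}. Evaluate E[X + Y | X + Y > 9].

34/3

P(X + Y > 9) = 5/16.
Summing (X+Y)·P(x,y) over outcomes with X + Y > 9 gives 85/24.
E[X + Y | X + Y > 9] = (85/24) / (5/16) = 34/3.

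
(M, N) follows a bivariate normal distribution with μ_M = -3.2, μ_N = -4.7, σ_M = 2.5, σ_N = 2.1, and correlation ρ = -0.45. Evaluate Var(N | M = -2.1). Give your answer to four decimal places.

3.5170

Var(N | M=x) = (1 − ρ²)·σ_N².
Var(N | M=-2.1) = (2.1)²·(1 − (-0.45)²) = 4.41·0.7975 = 3.5170.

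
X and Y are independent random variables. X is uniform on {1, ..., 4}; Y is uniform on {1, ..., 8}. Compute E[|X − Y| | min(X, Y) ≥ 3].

13/6

P(min(X, Y) ≥ 3) = 3/8.
Summing |X−Y|·P(x,y) over outcomes with min(X, Y) ≥ 3 gives 13/16.
E[|X − Y| | min(X, Y) ≥ 3] = (13/16) / (3/8) = 13/6.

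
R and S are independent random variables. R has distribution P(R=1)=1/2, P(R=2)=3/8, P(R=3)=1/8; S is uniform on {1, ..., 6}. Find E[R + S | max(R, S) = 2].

P(max(R, S) = 2) = 5/24.
Summing (R+S)·P(x,y) over outcomes with max(R, S) = 2 gives 11/16.
E[R + S | max(R, S) = 2] = (11/16) / (5/24) = 33/10.

33/10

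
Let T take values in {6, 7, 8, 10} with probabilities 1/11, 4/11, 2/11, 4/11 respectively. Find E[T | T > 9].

10

P(T > 9) = 4/11.
Σ over the event: 10·4/11 = 40/11.
E[T | T > 9] = (40/11) / (4/11) = 10.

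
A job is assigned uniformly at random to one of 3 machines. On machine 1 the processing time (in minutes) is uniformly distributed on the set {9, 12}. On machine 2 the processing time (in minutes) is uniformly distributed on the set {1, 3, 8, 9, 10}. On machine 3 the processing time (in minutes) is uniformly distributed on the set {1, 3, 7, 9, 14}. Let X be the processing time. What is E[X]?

47/6

E[X | machine 1] = (9+12)/2 = 21/2.
E[X | machine 2] = (1+3+8+9+10)/5 = 31/5.
E[X | machine 3] = (1+3+7+9+14)/5 = 34/5.
E[X] = (1/3)·(21/2) + (1/3)·(31/5) + (1/3)·(34/5) = 47/6.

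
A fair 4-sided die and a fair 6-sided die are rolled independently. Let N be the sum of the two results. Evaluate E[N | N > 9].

P(N > 9) = 1/24.
Σ over the event: 10·1/24 = 5/12.
E[N | N > 9] = (5/12) / (1/24) = 10.

10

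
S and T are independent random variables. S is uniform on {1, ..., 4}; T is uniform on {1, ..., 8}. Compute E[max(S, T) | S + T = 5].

Outcomes with S + T = 5: (1,4), (2,3), (3,2), (4,1), each with probability 1/32.
E[max(S, T) | S + T = 5] = (4 + 3 + 3 + 4) / 4 = 7/2.

7/2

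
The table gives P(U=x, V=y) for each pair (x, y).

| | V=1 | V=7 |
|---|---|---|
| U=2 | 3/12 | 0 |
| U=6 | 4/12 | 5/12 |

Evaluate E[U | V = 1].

P(V = 1) = 7/12.
Σ U·P over the event = 2·(3/12) + 6·(4/12) = 5/2.
E[U | V = 1] = (5/2) / (7/12) = 30/7.

30/7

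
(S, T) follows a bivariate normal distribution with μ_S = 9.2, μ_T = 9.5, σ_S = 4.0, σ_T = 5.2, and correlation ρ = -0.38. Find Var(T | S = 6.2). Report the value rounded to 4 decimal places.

For a bivariate normal, Var(T | S=x) = σ_T²(1 − ρ²).
Var(T | S=6.2) = (5.2)²·(1 − (-0.38)²) = 27.04·0.8556 = 23.1354.

23.1354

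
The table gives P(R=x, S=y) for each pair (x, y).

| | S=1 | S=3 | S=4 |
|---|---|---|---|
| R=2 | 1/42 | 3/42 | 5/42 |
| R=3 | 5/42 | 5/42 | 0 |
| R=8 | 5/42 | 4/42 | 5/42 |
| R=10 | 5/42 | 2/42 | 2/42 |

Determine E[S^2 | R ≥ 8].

P(R ≥ 8) = 23/42.
Σ S^2·P over the event = 1·(5/42) + 9·(4/42) + 16·(5/42) + 1·(5/42) + 9·(2/42) + 16·(2/42) = 88/21.
E[S^2 | R ≥ 8] = (88/21) / (23/42) = 176/23.

176/23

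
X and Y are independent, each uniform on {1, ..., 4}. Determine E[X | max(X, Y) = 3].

Outcomes with max(X, Y) = 3: (1,3), (2,3), (3,1), (3,2), (3,3), each with probability 1/16.
E[X | max(X, Y) = 3] = (1 + 2 + 3 + 3 + 3) / 5 = 12/5.

12/5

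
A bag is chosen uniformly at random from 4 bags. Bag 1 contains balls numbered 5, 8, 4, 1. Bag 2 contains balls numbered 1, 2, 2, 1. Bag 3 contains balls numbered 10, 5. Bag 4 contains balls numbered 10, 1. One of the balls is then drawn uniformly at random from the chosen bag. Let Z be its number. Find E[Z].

19/4

E[Z | bag 1] = (5+8+4+1)/4 = 9/2.
E[Z | bag 2] = (1+2+2+1)/4 = 3/2.
E[Z | bag 3] = (10+5)/2 = 15/2.
E[Z | bag 4] = (10+1)/2 = 11/2.
By the law of total expectation,
E[Z] = (1/4)·(9/2) + (1/4)·(3/2) + (1/4)·(15/2) + (1/4)·(11/2) = 19/4.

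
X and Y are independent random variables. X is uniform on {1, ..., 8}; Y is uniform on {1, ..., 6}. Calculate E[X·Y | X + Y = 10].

Outcomes with X + Y = 10: (4,6), (5,5), (6,4), (7,3), (8,2), each with probability 1/48.
E[X·Y | X + Y = 10] = (24 + 25 + 24 + 21 + 16) / 5 = 22.

22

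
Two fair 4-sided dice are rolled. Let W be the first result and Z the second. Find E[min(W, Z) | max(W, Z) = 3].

9/5

Outcomes with max(W, Z) = 3: (1,3), (2,3), (3,1), (3,2), (3,3), each with probability 1/16.
E[min(W, Z) | max(W, Z) = 3] = (1 + 2 + 1 + 2 + 3) / 5 = 9/5.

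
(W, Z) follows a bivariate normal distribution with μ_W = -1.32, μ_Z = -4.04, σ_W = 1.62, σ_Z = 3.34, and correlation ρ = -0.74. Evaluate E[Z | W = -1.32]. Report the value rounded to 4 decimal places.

-4.0400

The regression of Z on W has slope ρ·σ_Z/σ_W and passes through (μ_W, μ_Z).
E[Z | W=-1.32] = -4.04 + (-0.74)·(3.34/1.62)·(-1.32 − (-1.32)) = -4.04 + (-1.5257)·(0) = -4.0400.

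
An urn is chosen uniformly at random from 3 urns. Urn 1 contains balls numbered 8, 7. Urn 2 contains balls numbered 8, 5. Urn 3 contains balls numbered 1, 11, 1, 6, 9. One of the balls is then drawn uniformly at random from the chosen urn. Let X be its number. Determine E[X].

E[X | urn 1] = (8+7)/2 = 15/2.
E[X | urn 2] = (8+5)/2 = 13/2.
E[X | urn 3] = (1+11+1+6+9)/5 = 28/5.
E[X] = (1/3)·(15/2) + (1/3)·(13/2) + (1/3)·(28/5) = 98/15.

98/15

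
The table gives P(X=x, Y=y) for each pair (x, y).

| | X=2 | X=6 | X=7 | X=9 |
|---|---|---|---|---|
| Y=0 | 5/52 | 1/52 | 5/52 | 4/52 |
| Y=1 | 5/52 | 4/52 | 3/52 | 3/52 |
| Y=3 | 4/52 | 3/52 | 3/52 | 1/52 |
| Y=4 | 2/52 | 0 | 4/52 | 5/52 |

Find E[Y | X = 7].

P(X = 7) = 15/52.
Summing Y·P(X=x,Y=y) over the conditioning event gives 7/13.
E[Y | X = 7] = (7/13) / (15/52) = 28/15.

28/15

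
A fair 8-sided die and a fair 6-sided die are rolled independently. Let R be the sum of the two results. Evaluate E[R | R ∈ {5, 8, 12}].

P(R ∈ {5, 8, 12}) = 13/48.
Σ over the event: 5·1/12 + 8·1/8 + 12·1/16 = 13/6.
E[R | R ∈ {5, 8, 12}] = (13/6) / (13/48) = 8.

8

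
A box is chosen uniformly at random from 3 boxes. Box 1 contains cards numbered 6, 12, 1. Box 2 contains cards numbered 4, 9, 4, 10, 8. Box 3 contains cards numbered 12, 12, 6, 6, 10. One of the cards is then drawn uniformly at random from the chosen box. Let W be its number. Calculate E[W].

E[W | box 1] = (6+12+1)/3 = 19/3.
E[W | box 2] = (4+9+4+10+8)/5 = 7.
E[W | box 3] = (12+12+6+6+10)/5 = 46/5.
By the law of total expectation,
E[W] = (1/3)·(19/3) + (1/3)·(7) + (1/3)·(46/5) = 338/45.

338/45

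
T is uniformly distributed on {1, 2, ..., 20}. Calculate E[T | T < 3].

3/2

Given T < 3, T is equally likely to be any of {1, 2}.
E[T | T < 3] = (1 + 2) / 2 = 3/2.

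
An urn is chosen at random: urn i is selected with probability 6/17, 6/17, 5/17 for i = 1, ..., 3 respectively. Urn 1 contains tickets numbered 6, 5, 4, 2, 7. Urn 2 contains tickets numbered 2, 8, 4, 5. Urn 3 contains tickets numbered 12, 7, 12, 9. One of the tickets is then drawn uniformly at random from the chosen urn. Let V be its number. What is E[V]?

1073/170

E[V | urn 1] = (6+5+4+2+7)/5 = 24/5.
E[V | urn 2] = (2+8+4+5)/4 = 19/4.
E[V | urn 3] = (12+7+12+9)/4 = 10.
By the law of total expectation,
E[V] = (6/17)·(24/5) + (6/17)·(19/4) + (5/17)·(10) = 1073/170.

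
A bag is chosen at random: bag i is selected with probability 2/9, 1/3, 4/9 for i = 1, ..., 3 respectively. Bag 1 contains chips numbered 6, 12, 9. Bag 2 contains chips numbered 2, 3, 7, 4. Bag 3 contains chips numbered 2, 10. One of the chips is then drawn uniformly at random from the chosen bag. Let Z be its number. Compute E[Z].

6

E[Z | bag 1] = (6+12+9)/3 = 9.
E[Z | bag 2] = (2+3+7+4)/4 = 4.
E[Z | bag 3] = (2+10)/2 = 6.
E[Z] = (2/9)·(9) + (1/3)·(4) + (4/9)·(6) = 6.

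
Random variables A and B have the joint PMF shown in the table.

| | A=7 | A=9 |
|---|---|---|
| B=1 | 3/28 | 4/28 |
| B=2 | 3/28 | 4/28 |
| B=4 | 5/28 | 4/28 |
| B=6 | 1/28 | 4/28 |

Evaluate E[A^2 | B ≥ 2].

471/7

P(B ≥ 2) = 3/4.
Σ A^2·P over the event = 49·(3/28) + 49·(5/28) + 49·(1/28) + 81·(4/28) + 81·(4/28) + 81·(4/28) = 1413/28.
E[A^2 | B ≥ 2] = (1413/28) / (3/4) = 471/7.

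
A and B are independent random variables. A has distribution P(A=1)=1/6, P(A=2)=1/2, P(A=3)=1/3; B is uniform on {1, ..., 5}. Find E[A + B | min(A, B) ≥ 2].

P(min(A, B) ≥ 2) = 2/3.
Summing (A+B)·P(x,y) over outcomes with min(A, B) ≥ 2 gives 59/15.
E[A + B | min(A, B) ≥ 2] = (59/15) / (2/3) = 59/10.

59/10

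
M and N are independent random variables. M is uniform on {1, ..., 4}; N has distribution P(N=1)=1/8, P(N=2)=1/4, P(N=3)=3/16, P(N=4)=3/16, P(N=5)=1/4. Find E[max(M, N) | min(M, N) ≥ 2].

27/7

P(min(M, N) ≥ 2) = 21/32.
Summing max(M,N)·P(x,y) over outcomes with min(M, N) ≥ 2 gives 81/32.
E[max(M, N) | min(M, N) ≥ 2] = (81/32) / (21/32) = 27/7.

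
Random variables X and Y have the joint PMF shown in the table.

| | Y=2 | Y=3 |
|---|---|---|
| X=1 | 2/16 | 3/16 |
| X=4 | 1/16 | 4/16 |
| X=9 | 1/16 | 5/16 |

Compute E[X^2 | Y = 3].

118/3

P(Y = 3) = 3/4.
Σ X^2·P over the event = 1·(3/16) + 16·(4/16) + 81·(5/16) = 59/2.
E[X^2 | Y = 3] = (59/2) / (3/4) = 118/3.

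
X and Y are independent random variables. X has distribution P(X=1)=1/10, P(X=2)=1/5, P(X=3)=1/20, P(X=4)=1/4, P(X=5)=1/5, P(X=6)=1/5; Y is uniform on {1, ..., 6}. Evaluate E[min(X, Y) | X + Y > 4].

102/35

P(X + Y > 4) = 7/8.
Summing min(X,Y)·P(x,y) over outcomes with X + Y > 4 gives 51/20.
E[min(X, Y) | X + Y > 4] = (51/20) / (7/8) = 102/35.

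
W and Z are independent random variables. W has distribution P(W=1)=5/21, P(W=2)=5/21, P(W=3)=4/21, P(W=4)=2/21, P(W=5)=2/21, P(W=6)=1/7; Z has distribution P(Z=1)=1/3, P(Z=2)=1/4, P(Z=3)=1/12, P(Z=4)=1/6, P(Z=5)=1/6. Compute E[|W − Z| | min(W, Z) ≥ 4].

P(min(W, Z) ≥ 4) = 1/9.
Summing |W−Z|·P(x,y) over outcomes with min(W, Z) ≥ 4 gives 13/126.
E[|W − Z| | min(W, Z) ≥ 4] = (13/126) / (1/9) = 13/14.

13/14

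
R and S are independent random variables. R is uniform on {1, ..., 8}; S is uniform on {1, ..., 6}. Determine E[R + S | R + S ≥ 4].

P(R + S ≥ 4) = 15/16.
Summing (R+S)·P(x,y) over outcomes with R + S ≥ 4 gives 47/6.
E[R + S | R + S ≥ 4] = (47/6) / (15/16) = 376/45.

376/45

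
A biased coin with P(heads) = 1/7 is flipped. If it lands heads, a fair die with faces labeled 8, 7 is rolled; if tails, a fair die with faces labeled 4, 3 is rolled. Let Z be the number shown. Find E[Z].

E[Z | heads] = (8+7)/2 = 15/2.
E[Z | tails] = (4+3)/2 = 7/2.
E[Z] = (1/7)·(15/2) + (6/7)·(7/2) = 57/14.

57/14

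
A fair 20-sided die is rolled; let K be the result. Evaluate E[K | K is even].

11

Given K is even, K is equally likely to be any of {2, 4, 6, 8, 10, 12, 14, 16, 18, 20}.
E[K | K is even] = (2 + 4 + 6 + 8 + 10 + 12 + 14 + 16 + 18 + 20) / 10 = 11.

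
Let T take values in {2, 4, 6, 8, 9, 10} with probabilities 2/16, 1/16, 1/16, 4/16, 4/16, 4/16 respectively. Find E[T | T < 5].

8/3

P(T < 5) = 3/16.
Σ over the event: 2·1/8 + 4·1/16 = 1/2.
E[T | T < 5] = (1/2) / (3/16) = 8/3.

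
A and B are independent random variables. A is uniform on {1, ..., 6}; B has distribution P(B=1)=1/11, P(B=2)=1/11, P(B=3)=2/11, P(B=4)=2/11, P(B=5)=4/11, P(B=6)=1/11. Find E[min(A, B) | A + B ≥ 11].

31/6

P(A + B ≥ 11) = 1/11.
Summing min(A,B)·P(x,y) over outcomes with A + B ≥ 11 gives 31/66.
E[min(A, B) | A + B ≥ 11] = (31/66) / (1/11) = 31/6.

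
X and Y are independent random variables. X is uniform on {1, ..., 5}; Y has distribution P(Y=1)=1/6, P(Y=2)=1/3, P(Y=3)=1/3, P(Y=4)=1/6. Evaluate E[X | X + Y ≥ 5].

P(X + Y ≥ 5) = 7/10.
Summing X·P(x,y) over outcomes with X + Y ≥ 5 gives 38/15.
E[X | X + Y ≥ 5] = (38/15) / (7/10) = 76/21.

76/21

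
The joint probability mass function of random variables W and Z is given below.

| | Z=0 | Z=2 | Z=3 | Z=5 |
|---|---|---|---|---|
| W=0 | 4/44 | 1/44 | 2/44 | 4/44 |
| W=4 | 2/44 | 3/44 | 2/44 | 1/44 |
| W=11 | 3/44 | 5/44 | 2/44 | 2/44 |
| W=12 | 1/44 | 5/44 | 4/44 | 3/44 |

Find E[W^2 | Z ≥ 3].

P(Z ≥ 3) = 5/11.
Σ W^2·P over the event = 0·(2/44) + 0·(4/44) + 16·(2/44) + 16·(1/44) + 121·(2/44) + 121·(2/44) + 144·(4/44) + 144·(3/44) = 35.
E[W^2 | Z ≥ 3] = (35) / (5/11) = 77.

77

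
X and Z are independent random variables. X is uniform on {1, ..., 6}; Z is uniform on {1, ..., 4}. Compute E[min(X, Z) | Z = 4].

Outcomes with Z = 4: (1,4), (2,4), (3,4), (4,4), (5,4), (6,4), each with probability 1/24.
E[min(X, Z) | Z = 4] = (1 + 2 + 3 + 4 + 4 + 4) / 6 = 3.

3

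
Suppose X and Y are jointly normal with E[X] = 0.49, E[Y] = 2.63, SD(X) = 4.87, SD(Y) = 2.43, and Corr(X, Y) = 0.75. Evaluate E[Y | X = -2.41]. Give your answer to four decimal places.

1.5447

The regression of Y on X has slope ρ·σ_Y/σ_X and passes through (μ_X, μ_Y).
E[Y | X=-2.41] = 2.63 + (0.75)·(2.43/4.87)·(-2.41 − (0.49)) = 2.63 + (0.37423)·(-2.9) = 1.5447.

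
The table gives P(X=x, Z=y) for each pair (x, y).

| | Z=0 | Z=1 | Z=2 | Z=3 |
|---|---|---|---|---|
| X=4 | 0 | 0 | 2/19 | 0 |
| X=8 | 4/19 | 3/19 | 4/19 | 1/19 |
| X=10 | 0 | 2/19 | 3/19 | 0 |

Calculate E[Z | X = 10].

8/5

P(X = 10) = 5/19.
Σ Z·P over the event = 1·(2/19) + 2·(3/19) = 8/19.
E[Z | X = 10] = (8/19) / (5/19) = 8/5.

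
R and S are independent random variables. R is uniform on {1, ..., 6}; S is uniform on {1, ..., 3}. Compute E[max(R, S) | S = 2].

Outcomes with S = 2: (1,2), (2,2), (3,2), (4,2), (5,2), (6,2), each with probability 1/18.
E[max(R, S) | S = 2] = (2 + 2 + 3 + 4 + 5 + 6) / 6 = 11/3.

11/3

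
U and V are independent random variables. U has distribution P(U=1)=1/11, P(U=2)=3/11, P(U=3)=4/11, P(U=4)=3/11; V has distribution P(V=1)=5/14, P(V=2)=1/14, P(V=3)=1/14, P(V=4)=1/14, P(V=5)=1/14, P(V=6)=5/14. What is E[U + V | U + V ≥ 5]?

819/109

P(U + V ≥ 5) = 109/154.
Summing (U+V)·P(x,y) over outcomes with U + V ≥ 5 gives 117/22.
E[U + V | U + V ≥ 5] = (117/22) / (109/154) = 819/109.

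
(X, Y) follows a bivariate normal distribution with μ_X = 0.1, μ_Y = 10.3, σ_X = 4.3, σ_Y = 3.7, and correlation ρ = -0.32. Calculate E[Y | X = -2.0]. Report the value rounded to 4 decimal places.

The regression of Y on X has slope ρ·σ_Y/σ_X and passes through (μ_X, μ_Y).
E[Y | X=-2.0] = 10.3 + (-0.32)·(3.7/4.3)·(-2.0 − (0.1)) = 10.3 + (-0.27535)·(-2.1) = 10.8782.

10.8782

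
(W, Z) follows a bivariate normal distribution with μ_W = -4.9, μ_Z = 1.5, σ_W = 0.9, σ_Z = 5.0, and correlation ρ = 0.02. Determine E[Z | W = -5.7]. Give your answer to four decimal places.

1.4111

The regression of Z on W has slope ρ·σ_Z/σ_W and passes through (μ_W, μ_Z).
E[Z | W=-5.7] = 1.5 + (0.02)·(5.0/0.9)·(-5.7 − (-4.9)) = 1.5 + (0.11111)·(-0.8) = 1.4111.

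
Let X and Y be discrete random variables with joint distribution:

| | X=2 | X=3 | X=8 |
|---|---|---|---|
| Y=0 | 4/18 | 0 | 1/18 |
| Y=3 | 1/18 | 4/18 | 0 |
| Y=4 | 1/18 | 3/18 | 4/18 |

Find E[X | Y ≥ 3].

57/13

P(Y ≥ 3) = 13/18.
Σ X·P over the event = 2·(1/18) + 2·(1/18) + 3·(4/18) + 3·(3/18) + 8·(4/18) = 19/6.
E[X | Y ≥ 3] = (19/6) / (13/18) = 57/13.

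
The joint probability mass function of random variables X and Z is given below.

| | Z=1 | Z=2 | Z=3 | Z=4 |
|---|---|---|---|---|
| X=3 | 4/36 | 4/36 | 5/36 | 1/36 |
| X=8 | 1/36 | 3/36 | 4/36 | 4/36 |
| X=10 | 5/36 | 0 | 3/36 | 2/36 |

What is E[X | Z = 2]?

P(Z = 2) = 7/36.
Σ X·P over the event = 3·(4/36) + 8·(3/36) = 1.
E[X | Z = 2] = (1) / (7/36) = 36/7.

36/7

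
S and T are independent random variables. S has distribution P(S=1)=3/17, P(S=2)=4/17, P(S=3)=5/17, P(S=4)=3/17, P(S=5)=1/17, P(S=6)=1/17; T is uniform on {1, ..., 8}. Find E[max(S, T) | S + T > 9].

229/32

P(S + T > 9) = 4/17.
Summing max(S,T)·P(x,y) over outcomes with S + T > 9 gives 229/136.
E[max(S, T) | S + T > 9] = (229/136) / (4/17) = 229/32.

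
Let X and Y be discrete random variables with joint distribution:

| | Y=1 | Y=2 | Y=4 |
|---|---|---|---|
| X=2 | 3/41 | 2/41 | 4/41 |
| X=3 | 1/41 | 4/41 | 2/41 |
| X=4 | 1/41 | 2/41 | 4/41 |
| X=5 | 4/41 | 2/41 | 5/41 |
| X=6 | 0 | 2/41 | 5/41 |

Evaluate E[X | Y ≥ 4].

P(Y ≥ 4) = 20/41.
Σ X·P over the event = 2·(4/41) + 3·(2/41) + 4·(4/41) + 5·(5/41) + 6·(5/41) = 85/41.
E[X | Y ≥ 4] = (85/41) / (20/41) = 17/4.

17/4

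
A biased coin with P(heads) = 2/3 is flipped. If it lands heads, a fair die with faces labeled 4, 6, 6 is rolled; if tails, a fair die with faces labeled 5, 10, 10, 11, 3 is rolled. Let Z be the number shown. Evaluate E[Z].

E[Z | heads] = (4+6+6)/3 = 16/3.
E[Z | tails] = (5+10+10+11+3)/5 = 39/5.
E[Z] = (2/3)·(16/3) + (1/3)·(39/5) = 277/45.

277/45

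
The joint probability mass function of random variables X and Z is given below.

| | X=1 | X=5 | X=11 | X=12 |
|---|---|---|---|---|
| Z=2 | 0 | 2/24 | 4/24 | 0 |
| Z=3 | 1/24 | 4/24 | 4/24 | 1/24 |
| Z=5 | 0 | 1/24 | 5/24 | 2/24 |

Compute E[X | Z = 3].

P(Z = 3) = 5/12.
Σ X·P over the event = 1·(1/24) + 5·(4/24) + 11·(4/24) + 12·(1/24) = 77/24.
E[X | Z = 3] = (77/24) / (5/12) = 77/10.

77/10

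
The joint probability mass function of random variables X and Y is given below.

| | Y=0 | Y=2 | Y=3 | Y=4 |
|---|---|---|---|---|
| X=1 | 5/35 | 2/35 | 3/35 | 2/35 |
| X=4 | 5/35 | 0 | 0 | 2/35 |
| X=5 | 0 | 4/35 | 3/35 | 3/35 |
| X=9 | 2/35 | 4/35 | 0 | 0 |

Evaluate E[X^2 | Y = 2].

P(Y = 2) = 2/7.
Σ X^2·P over the event = 1·(2/35) + 25·(4/35) + 81·(4/35) = 426/35.
E[X^2 | Y = 2] = (426/35) / (2/7) = 213/5.

213/5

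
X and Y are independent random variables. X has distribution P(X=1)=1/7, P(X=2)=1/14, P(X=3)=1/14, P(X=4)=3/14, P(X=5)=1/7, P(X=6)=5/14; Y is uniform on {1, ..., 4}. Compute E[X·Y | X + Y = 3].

2

P(X + Y = 3) = 3/56.
Summing XY·P(x,y) over outcomes with X + Y = 3 gives 3/28.
E[X·Y | X + Y = 3] = (3/28) / (3/56) = 2.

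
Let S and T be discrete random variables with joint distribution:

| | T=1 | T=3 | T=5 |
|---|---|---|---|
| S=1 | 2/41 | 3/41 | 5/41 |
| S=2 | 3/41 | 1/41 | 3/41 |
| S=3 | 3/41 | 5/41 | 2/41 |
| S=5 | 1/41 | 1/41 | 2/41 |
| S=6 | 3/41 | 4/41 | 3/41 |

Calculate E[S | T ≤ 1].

P(T ≤ 1) = 12/41.
Σ S·P over the event = 1·(2/41) + 2·(3/41) + 3·(3/41) + 5·(1/41) + 6·(3/41) = 40/41.
E[S | T ≤ 1] = (40/41) / (12/41) = 10/3.

10/3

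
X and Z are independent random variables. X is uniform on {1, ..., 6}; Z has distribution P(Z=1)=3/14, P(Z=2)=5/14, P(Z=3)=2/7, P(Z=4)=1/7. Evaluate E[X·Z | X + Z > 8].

P(X + Z > 8) = 2/21.
Summing XZ·P(x,y) over outcomes with X + Z > 8 gives 40/21.
E[X·Z | X + Z > 8] = (40/21) / (2/21) = 20.

20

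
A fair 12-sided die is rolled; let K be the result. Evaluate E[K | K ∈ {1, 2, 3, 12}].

9/2

P(K ∈ {1, 2, 3, 12}) = 1/3.
Σ over the event: 1·1/12 + 2·1/12 + 3·1/12 + 12·1/12 = 3/2.
E[K | K ∈ {1, 2, 3, 12}] = (3/2) / (1/3) = 9/2.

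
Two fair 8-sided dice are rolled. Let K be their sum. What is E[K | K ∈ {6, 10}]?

25/3

P(K ∈ {6, 10}) = 3/16.
Σ over the event: 6·5/64 + 10·7/64 = 25/16.
E[K | K ∈ {6, 10}] = (25/16) / (3/16) = 25/3.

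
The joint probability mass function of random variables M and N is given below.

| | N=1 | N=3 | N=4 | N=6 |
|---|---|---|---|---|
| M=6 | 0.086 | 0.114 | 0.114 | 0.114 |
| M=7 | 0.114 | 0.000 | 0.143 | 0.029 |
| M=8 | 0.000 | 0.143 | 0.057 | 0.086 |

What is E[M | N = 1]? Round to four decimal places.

6.5700

P(N = 1) = 0.200.
Σ M·P over the event = 6·(0.086) + 7·(0.114) = 1.314.
E[M | N = 1] = (1.314) / (0.200) = 6.5700.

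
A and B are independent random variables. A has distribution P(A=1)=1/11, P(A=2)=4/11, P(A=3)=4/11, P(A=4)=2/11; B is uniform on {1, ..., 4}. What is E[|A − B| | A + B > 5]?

1

P(A + B > 5) = 9/22.
Summing |A−B|·P(x,y) over outcomes with A + B > 5 gives 9/22.
E[|A − B| | A + B > 5] = (9/22) / (9/22) = 1.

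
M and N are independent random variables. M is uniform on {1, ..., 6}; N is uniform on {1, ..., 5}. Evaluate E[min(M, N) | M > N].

P(M > N) = 1/2.
Summing min(M,N)·P(x,y) over outcomes with M > N gives 7/6.
E[min(M, N) | M > N] = (7/6) / (1/2) = 7/3.

7/3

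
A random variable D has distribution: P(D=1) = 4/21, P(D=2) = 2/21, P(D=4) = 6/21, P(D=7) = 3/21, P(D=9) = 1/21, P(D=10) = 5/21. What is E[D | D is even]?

6

P(D is even) = 13/21.
Σ over the event: 2·2/21 + 4·2/7 + 10·5/21 = 26/7.
E[D | D is even] = (26/7) / (13/21) = 6.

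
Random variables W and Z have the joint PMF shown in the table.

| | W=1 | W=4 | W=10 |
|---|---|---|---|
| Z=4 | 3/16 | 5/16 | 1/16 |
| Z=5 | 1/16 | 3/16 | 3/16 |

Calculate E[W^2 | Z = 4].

61/3

P(Z = 4) = 9/16.
Summing W^2·P(W=x,Z=y) over the conditioning event gives 183/16.
E[W^2 | Z = 4] = (183/16) / (9/16) = 61/3.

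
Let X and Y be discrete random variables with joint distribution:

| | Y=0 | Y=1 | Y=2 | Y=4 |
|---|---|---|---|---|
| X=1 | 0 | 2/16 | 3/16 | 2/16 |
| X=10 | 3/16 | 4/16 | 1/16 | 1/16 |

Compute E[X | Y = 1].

7

P(Y = 1) = 3/8.
Summing X·P(X=x,Y=y) over the conditioning event gives 21/8.
E[X | Y = 1] = (21/8) / (3/8) = 7.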